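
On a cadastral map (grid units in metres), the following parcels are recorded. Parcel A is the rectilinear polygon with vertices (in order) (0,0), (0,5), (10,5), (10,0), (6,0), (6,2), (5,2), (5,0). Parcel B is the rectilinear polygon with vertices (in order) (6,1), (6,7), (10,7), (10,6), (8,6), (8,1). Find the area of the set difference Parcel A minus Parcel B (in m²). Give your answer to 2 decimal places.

|Parcel A| = 48, |Parcel A∩Parcel B| = 8.
|Parcel A ∖ Parcel B| = |Parcel A| − |Parcel A∩Parcel B| = 48 − 8 = 40.00.

40.00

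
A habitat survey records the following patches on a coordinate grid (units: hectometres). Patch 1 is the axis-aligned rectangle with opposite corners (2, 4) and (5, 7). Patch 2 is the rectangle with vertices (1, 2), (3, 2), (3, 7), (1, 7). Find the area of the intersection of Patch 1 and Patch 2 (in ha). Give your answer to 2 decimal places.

3.00

|Patch 1∩Patch 2|: x∈[2,3], y∈[4,7] → 1·3 = 3.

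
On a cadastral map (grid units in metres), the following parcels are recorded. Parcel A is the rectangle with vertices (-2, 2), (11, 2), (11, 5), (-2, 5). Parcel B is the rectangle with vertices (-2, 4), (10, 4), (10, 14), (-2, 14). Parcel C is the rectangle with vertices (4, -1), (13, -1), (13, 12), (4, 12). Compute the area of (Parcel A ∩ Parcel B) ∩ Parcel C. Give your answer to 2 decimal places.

The region (Parcel A ∩ Parcel B) ∩ Parcel C is the polygon with vertices (10,4), (4,4), (4,5), (10,5).
By the shoelace formula its area is 6.00.

6.00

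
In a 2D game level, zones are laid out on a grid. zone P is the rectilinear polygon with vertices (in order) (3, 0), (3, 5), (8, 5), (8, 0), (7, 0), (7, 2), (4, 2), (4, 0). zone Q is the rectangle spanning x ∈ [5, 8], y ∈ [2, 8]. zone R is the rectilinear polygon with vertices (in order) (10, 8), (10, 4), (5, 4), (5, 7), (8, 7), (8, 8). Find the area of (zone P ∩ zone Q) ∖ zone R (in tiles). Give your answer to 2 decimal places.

|zone P ∩ zone Q| = 9.
|(zone P ∩ zone Q) ∩ zone R| = 3.
|(zone P ∩ zone Q) ∖ zone R| = 9 − 3 = 6.00.

6.00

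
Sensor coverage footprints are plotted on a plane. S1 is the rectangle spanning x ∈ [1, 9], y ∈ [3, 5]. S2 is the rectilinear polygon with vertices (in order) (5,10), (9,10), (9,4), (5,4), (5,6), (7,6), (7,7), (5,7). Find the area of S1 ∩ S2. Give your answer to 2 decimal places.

The intersection is the polygon with vertices (9,4), (5,4), (5,5), (9,5).
By the shoelace formula its area is 4.00.

4.00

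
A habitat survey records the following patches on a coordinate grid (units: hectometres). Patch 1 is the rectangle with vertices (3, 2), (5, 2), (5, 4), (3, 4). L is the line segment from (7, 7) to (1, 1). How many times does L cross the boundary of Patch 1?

2

The segment meets the boundary at (3,3), (4,4).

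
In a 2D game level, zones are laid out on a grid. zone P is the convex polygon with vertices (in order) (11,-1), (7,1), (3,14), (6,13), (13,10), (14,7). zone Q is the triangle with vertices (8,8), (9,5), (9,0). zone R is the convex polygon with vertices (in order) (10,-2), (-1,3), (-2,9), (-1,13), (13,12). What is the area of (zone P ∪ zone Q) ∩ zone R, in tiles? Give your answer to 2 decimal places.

The region (zone P ∪ zone Q) ∩ zone R is the polygon with vertices (7,1), (3.405,12.685), (7.4,12.4), (12.607,10.168), (10.29,-0.645), (9,0).
By the shoelace formula its area is 72.66.

72.66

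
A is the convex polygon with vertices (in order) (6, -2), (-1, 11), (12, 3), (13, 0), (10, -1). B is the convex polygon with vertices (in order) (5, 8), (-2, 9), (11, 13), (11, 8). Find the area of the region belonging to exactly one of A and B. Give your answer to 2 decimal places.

98.74

|A| = 68.5, |B| = 35.5, |A∩B| = 2.6297.
|A △ B| = |A| + |B| − 2·|A∩B| = 68.5 + 35.5 − 5.2594 = 98.74.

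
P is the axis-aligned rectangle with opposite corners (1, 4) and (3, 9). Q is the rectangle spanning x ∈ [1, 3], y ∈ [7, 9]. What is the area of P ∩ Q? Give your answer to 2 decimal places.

4.00

|P∩Q|: x∈[1,3], y∈[7,9] → 2·2 = 4.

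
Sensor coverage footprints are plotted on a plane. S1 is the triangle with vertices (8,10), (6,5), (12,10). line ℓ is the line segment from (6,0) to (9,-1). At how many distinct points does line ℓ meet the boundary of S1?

The segment lies entirely outside S1 and never meets its boundary.

0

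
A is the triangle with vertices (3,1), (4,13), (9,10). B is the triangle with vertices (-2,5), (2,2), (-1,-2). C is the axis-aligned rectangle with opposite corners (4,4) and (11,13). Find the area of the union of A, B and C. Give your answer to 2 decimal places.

81.50

By inclusion–exclusion:
Individual areas: |A| = 31.5, |B| = 12.5, |C| = 63.
|A∩B| = 0.
|A∩C| = 25.5.
|B∩C| = 0.
|A∩B∩C| = 0.
|A ∪ B ∪ C| = 107 − 25.5 + 0 = 81.50.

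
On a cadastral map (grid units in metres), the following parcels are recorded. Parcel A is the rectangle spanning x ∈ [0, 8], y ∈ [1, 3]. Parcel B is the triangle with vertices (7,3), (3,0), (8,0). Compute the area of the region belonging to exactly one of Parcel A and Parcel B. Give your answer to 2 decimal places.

|Parcel A| = 16, |Parcel B| = 7.5, |Parcel A∩Parcel B| = 3.3333.
|Parcel A △ Parcel B| = |Parcel A| + |Parcel B| − 2·|Parcel A∩Parcel B| = 16 + 7.5 − 6.6667 = 16.83.

16.83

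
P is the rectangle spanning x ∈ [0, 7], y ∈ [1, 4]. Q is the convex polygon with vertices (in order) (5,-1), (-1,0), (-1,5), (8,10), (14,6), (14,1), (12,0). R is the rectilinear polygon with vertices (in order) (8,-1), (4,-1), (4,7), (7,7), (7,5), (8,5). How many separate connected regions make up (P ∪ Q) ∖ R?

1

(P ∪ Q) ∖ R is a single connected region.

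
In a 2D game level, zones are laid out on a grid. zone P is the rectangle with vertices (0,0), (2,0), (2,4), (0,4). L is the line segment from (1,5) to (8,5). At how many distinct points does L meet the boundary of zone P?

The segment lies entirely outside zone P and never meets its boundary.

0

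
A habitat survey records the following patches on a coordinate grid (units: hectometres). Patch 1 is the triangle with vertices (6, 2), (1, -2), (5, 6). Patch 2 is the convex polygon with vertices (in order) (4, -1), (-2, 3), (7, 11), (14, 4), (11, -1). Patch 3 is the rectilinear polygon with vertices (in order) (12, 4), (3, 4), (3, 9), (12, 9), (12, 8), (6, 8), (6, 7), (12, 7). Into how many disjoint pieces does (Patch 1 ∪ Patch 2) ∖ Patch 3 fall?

(Patch 1 ∪ Patch 2) ∖ Patch 3 splits into 3 disjoint pieces (area 69.9918, area 4.25, area 4.5).

3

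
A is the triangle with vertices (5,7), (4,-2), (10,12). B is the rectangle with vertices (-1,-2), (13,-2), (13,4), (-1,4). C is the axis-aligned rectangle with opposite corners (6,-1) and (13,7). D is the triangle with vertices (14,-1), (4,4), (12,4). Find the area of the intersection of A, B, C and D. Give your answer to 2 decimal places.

0.36

The intersection is the polygon with vertices (6.118,2.941), (6,3), (6,4), (6.571,4).
By the shoelace formula its area is 0.36.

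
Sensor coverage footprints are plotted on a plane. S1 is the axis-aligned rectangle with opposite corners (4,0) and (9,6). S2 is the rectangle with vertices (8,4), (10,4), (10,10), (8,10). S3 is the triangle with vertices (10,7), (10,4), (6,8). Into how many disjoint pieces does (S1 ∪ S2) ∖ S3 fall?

2

(S1 ∪ S2) ∖ S3 splits into 2 disjoint pieces (area 30, area 5.5).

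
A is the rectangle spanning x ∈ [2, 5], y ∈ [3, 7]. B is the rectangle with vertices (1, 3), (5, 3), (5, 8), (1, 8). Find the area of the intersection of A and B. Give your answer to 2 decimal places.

|A∩B|: x∈[2,5], y∈[3,7] → 3·4 = 12.

12.00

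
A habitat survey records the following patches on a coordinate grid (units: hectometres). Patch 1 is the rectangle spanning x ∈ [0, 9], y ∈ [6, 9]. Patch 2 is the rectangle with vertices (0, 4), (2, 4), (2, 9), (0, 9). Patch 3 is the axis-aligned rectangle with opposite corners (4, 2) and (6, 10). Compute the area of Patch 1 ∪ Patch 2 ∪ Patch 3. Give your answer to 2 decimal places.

By inclusion–exclusion:
Individual areas: |Patch 1| = 27, |Patch 2| = 10, |Patch 3| = 16.
|Patch 1∩Patch 2|: x∈[0,2], y∈[6,9] → 2·3 = 6.
|Patch 1∩Patch 3|: x∈[4,6], y∈[6,9] → 2·3 = 6.
|Patch 2∩Patch 3| = 0 (no overlap).
|Patch 1∩Patch 2∩Patch 3| = 0.
|Patch 1 ∪ Patch 2 ∪ Patch 3| = 53 − 12 + 0 = 41.00.

41.00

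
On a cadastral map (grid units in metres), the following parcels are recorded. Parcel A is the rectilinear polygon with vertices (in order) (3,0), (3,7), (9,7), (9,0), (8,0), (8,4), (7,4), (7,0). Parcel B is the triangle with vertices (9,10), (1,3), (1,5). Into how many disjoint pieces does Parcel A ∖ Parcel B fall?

Parcel A ∖ Parcel B splits into 2 disjoint pieces (area 35.1071, area 0.45).

2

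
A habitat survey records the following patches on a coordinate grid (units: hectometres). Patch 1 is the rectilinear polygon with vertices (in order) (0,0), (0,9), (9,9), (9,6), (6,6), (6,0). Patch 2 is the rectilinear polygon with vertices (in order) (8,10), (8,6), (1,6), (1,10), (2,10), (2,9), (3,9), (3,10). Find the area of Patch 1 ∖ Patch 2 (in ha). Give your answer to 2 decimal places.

42.00

|Patch 1| = 63, |Patch 1∩Patch 2| = 21.
|Patch 1 ∖ Patch 2| = |Patch 1| − |Patch 1∩Patch 2| = 63 − 21 = 42.00.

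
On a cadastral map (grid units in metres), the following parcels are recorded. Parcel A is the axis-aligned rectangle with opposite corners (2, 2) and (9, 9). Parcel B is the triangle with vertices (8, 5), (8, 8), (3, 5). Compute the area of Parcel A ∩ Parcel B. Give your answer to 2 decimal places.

The intersection is the polygon with vertices (3,5), (8,8), (8,5).
By the shoelace formula its area is 7.50.

7.50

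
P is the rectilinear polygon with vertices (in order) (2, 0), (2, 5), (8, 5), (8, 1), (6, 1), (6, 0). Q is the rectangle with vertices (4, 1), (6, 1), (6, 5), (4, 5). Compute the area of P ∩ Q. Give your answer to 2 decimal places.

8.00

The intersection is the polygon with vertices (6,5), (6,1), (4,1), (4,5).
By the shoelace formula its area is 8.00.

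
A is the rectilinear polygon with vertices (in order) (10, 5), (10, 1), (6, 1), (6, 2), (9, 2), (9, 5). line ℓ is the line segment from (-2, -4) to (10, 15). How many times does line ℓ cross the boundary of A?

0

The segment lies entirely outside A and never meets its boundary.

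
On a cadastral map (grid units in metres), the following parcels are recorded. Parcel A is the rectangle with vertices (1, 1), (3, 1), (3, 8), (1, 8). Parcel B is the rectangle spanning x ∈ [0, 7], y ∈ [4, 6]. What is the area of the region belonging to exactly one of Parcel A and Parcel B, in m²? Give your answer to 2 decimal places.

20.00

|Parcel A∩Parcel B|: x∈[1,3], y∈[4,6] → 2·2 = 4.
|Parcel A △ Parcel B| = |Parcel A| + |Parcel B| − 2·|Parcel A∩Parcel B| = 14 + 14 − 8 = 20.00.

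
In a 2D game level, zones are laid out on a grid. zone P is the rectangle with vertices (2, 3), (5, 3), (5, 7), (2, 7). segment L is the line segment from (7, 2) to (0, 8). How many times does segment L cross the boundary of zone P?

2

The segment meets the boundary at (2,6.286), (5,3.714).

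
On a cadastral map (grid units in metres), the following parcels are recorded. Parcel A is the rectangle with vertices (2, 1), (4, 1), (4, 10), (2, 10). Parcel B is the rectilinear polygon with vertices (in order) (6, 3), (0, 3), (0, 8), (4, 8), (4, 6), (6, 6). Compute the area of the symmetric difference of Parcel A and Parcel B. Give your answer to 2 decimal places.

|Parcel A| = 18, |Parcel B| = 26, |Parcel A∩Parcel B| = 10.
|Parcel A △ Parcel B| = |Parcel A| + |Parcel B| − 2·|Parcel A∩Parcel B| = 18 + 26 − 20 = 24.00.

24.00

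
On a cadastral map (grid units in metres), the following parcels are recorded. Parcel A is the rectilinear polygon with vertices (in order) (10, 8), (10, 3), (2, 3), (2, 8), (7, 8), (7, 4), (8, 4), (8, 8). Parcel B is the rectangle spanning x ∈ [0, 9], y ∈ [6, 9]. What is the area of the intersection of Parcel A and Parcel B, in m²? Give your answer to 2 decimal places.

12.00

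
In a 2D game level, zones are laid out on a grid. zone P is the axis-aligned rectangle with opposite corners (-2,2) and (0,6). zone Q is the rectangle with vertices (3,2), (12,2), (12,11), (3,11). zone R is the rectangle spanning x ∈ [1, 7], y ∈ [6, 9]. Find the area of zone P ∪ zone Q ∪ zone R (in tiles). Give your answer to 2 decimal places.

By inclusion–exclusion:
Individual areas: |zone P| = 8, |zone Q| = 81, |zone R| = 18.
|zone P∩zone Q| = 0 (no overlap).
|zone P∩zone R| = 0 (no overlap).
|zone Q∩zone R|: x∈[3,7], y∈[6,9] → 4·3 = 12.
|zone P∩zone Q∩zone R| = 0.
|zone P ∪ zone Q ∪ zone R| = 107 − 12 + 0 = 95.00.

95.00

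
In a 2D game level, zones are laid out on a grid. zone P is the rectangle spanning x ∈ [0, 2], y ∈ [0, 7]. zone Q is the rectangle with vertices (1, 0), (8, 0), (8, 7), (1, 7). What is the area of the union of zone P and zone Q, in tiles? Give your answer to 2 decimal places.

By inclusion–exclusion:
Individual areas: |zone P| = 14, |zone Q| = 49.
|zone P∩zone Q|: x∈[1,2], y∈[0,7] → 1·7 = 7.
|zone P ∪ zone Q| = 63 − 7 = 56.00.

56.00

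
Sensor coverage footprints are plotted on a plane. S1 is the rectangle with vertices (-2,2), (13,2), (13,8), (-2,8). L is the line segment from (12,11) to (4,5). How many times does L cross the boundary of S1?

The segment meets the boundary at (8,8).

1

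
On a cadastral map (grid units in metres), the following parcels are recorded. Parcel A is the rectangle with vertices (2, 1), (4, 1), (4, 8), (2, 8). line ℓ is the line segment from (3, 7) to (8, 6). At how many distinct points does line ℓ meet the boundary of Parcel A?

The segment meets the boundary at (4,6.8).

1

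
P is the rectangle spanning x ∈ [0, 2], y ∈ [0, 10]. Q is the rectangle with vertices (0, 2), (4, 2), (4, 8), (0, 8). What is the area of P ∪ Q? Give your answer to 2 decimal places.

By inclusion–exclusion:
Individual areas: |P| = 20, |Q| = 24.
|P∩Q|: x∈[0,2], y∈[2,8] → 2·6 = 12.
|P ∪ Q| = 44 − 12 = 32.00.

32.00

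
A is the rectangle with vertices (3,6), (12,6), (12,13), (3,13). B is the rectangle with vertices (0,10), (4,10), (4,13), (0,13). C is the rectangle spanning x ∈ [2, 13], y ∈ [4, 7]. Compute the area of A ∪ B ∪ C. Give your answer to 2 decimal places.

96.00

By inclusion–exclusion:
Individual areas: |A| = 63, |B| = 12, |C| = 33.
|A∩B|: x∈[3,4], y∈[10,13] → 1·3 = 3.
|A∩C|: x∈[3,12], y∈[6,7] → 9·1 = 9.
|B∩C| = 0 (no overlap).
|A∩B∩C| = 0.
|A ∪ B ∪ C| = 108 − 12 + 0 = 96.00.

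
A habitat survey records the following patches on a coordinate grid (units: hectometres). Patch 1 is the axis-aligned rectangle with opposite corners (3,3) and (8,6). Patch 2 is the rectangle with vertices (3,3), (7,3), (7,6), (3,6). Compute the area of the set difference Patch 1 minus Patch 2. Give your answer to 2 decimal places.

|Patch 1∩Patch 2|: x∈[3,7], y∈[3,6] → 4·3 = 12.
|Patch 1| = 15.
|Patch 1 ∖ Patch 2| = |Patch 1| − |Patch 1∩Patch 2| = 15 − 12 = 3.00.

3.00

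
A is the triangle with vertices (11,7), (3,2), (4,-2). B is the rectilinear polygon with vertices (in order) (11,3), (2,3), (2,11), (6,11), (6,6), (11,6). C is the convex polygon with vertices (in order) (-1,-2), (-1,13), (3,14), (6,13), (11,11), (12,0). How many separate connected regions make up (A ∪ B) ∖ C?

(A ∪ B) ∖ C is a single connected region.

1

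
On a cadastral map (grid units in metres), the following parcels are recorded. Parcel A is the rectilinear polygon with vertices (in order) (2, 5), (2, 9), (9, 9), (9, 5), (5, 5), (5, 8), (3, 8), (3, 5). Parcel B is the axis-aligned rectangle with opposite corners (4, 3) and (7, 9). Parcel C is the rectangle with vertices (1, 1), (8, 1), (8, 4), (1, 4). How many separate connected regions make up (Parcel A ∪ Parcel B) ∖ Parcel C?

1

(Parcel A ∪ Parcel B) ∖ Parcel C is a single connected region.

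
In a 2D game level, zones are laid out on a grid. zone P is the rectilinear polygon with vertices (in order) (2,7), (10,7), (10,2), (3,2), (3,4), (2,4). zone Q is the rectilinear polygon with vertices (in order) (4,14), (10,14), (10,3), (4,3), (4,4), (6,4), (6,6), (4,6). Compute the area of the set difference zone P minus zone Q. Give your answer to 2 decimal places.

|zone P| = 38, |zone P∩zone Q| = 20.
|zone P ∖ zone Q| = |zone P| − |zone P∩zone Q| = 38 − 20 = 18.00.

18.00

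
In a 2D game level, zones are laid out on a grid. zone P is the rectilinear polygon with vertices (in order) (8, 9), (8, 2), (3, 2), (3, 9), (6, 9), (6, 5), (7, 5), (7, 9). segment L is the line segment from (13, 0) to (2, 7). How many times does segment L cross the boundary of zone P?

2

The segment meets the boundary at (3,6.364), (8,3.182).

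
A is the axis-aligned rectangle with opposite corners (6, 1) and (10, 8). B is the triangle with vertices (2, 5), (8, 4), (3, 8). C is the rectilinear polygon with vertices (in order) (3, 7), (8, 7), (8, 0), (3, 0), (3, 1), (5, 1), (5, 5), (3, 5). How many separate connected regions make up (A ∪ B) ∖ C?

(A ∪ B) ∖ C splits into 2 disjoint pieces (area 16, area 2.875).

2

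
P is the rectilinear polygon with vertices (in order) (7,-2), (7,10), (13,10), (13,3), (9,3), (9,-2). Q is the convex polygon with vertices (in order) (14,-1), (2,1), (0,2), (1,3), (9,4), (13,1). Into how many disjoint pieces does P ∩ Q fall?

1

P ∩ Q is a single connected region.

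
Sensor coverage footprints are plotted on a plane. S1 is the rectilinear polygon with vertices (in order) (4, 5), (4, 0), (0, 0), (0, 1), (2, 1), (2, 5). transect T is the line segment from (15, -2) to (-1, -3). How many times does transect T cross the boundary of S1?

The segment lies entirely outside S1 and never meets its boundary.

0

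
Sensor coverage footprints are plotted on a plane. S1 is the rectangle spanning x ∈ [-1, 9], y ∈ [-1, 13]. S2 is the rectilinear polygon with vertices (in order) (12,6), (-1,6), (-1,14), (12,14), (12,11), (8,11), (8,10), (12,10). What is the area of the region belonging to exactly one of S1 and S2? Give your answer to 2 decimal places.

|S1| = 140, |S2| = 100, |S1∩S2| = 69.
|S1 △ S2| = |S1| + |S2| − 2·|S1∩S2| = 140 + 100 − 138 = 102.00.

102.00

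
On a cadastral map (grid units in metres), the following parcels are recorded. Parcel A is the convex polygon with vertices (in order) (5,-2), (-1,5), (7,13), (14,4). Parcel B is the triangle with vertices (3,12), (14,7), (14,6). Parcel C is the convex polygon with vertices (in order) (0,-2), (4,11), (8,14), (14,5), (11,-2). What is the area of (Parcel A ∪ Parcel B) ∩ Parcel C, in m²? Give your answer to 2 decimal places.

103.30

|Parcel A ∪ Parcel B| = 116.3943.
|(Parcel A ∪ Parcel B) ∩ Parcel C| = 103.30.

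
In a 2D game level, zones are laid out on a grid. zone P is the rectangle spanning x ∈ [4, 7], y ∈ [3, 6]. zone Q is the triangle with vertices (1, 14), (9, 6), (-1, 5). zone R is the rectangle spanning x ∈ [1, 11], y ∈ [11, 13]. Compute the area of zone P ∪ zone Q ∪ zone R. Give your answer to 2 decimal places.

By inclusion–exclusion:
Individual areas: |zone P| = 9, |zone Q| = 44, |zone R| = 20.
|zone P∩zone Q| = 1.05.
|zone P∩zone R| = 0 (no overlap).
|zone Q∩zone R| = 4.
|zone P∩zone Q∩zone R| = 0.
|zone P ∪ zone Q ∪ zone R| = 73 − 5.05 + 0 = 67.95.

67.95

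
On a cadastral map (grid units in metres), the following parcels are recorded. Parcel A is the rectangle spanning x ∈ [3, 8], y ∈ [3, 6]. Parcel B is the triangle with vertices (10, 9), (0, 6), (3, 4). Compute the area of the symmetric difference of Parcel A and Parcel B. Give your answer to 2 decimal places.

23.90

|Parcel A| = 15, |Parcel B| = 14.5, |Parcel A∩Parcel B| = 2.8.
|Parcel A △ Parcel B| = |Parcel A| + |Parcel B| − 2·|Parcel A∩Parcel B| = 15 + 14.5 − 5.6 = 23.90.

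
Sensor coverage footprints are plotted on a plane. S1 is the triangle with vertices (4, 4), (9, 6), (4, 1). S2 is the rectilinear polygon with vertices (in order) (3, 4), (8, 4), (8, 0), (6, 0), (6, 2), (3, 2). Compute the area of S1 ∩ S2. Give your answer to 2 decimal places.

The intersection is the polygon with vertices (5,2), (4,2), (4,4), (7,4).
By the shoelace formula its area is 4.00.

4.00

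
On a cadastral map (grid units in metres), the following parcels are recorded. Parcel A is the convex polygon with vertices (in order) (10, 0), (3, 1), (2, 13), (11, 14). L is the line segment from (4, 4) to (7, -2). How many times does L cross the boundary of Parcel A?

1

The segment meets the boundary at (5.692,0.615).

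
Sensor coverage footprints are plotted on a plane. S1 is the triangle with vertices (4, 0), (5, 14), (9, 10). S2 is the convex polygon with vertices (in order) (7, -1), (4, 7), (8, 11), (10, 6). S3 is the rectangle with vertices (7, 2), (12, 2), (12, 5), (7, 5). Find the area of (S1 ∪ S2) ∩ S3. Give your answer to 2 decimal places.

The region (S1 ∪ S2) ∩ S3 is the polygon with vertices (8.286,2), (7,2), (7,5), (9.571,5).
By the shoelace formula its area is 5.79.

5.79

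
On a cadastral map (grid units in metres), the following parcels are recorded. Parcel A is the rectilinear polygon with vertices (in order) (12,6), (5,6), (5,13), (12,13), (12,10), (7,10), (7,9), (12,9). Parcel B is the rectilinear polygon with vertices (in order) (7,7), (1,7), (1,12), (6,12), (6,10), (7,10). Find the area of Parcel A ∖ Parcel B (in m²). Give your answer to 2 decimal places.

36.00

|Parcel A| = 44, |Parcel A∩Parcel B| = 8.
|Parcel A ∖ Parcel B| = |Parcel A| − |Parcel A∩Parcel B| = 44 − 8 = 36.00.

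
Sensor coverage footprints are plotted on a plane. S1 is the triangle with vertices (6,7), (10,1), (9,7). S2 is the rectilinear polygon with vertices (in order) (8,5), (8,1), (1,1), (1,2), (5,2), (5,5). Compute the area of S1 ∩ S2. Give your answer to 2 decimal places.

0.33

The intersection is the polygon with vertices (7.333,5), (8,5), (8,4).
By the shoelace formula its area is 0.33.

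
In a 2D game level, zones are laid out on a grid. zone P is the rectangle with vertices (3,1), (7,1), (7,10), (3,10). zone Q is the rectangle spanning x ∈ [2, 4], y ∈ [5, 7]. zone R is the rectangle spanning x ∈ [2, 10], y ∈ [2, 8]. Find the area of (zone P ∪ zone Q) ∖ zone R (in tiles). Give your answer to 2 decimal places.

|zone P ∪ zone Q| = 38.
|(zone P ∪ zone Q) ∩ zone R| = 26.
|(zone P ∪ zone Q) ∖ zone R| = 38 − 26 = 12.00.

12.00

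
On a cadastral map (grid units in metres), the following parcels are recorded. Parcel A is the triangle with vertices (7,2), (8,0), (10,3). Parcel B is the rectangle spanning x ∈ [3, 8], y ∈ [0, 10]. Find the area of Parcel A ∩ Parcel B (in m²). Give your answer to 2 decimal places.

The intersection is the polygon with vertices (7,2), (8,2.333), (8,0).
By the shoelace formula its area is 1.17.

1.17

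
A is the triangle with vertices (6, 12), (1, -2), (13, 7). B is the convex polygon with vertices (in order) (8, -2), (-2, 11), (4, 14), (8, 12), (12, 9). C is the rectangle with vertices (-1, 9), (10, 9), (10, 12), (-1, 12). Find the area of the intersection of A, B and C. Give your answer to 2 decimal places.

The intersection is the polygon with vertices (10,9.143), (10,9), (4.929,9), (6,12).
By the shoelace formula its area is 7.89.

7.89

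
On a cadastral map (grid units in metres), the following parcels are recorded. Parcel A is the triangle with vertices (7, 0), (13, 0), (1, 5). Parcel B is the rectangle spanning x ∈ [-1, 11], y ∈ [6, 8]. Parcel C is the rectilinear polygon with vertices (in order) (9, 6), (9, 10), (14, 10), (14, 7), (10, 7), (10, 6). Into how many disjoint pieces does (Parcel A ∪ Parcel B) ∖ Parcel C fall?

3

(Parcel A ∪ Parcel B) ∖ Parcel C splits into 3 disjoint pieces (area 15, area 1, area 20).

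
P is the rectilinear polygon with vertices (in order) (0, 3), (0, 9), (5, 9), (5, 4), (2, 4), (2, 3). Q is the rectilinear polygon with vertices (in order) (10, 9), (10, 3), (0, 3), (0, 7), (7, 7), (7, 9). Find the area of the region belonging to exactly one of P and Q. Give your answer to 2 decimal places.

39.00

|P| = 27, |Q| = 46, |P∩Q| = 17.
|P △ Q| = |P| + |Q| − 2·|P∩Q| = 27 + 46 − 34 = 39.00.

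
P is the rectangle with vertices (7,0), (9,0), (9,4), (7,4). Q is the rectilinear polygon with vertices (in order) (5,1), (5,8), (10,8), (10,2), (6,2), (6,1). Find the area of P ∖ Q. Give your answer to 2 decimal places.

|P| = 8, |P∩Q| = 4.
|P ∖ Q| = |P| − |P∩Q| = 8 − 4 = 4.00.

4.00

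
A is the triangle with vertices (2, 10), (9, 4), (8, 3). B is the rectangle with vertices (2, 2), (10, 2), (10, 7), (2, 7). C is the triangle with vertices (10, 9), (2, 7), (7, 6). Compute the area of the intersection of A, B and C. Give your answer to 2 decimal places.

0.80

The intersection is the polygon with vertices (4.571,7), (5.5,7), (6.565,6.087), (5.103,6.379).
By the shoelace formula its area is 0.80.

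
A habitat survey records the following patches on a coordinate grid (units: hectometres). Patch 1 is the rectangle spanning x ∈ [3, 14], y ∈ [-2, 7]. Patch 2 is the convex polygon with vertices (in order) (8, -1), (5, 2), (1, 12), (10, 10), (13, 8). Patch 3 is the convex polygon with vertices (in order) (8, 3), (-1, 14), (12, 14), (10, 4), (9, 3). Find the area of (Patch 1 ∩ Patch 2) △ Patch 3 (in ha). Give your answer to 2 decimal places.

|Patch 1 ∩ Patch 2| = 42.2778.
|(Patch 1 ∩ Patch 2) ∩ Patch 3| = 14.9455.
|(Patch 1 ∩ Patch 2) △ Patch 3| = 42.2778 + 81 − 29.8909 = 93.39.

93.39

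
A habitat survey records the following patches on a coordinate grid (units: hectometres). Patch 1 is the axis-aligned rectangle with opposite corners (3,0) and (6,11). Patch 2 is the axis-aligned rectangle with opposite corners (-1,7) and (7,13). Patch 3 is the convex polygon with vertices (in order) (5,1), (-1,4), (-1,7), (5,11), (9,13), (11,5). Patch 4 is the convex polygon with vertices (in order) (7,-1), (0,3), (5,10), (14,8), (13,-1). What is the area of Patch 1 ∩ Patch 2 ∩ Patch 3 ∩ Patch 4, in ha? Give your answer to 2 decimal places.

6.09

The intersection is the polygon with vertices (6,7), (3,7), (3,7.2), (5,10), (6,9.778).
By the shoelace formula its area is 6.09.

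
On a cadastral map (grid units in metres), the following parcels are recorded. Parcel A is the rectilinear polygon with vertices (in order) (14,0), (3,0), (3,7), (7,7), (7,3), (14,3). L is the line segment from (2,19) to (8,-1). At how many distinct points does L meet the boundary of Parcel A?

The segment meets the boundary at (7.7,0), (5.6,7).

2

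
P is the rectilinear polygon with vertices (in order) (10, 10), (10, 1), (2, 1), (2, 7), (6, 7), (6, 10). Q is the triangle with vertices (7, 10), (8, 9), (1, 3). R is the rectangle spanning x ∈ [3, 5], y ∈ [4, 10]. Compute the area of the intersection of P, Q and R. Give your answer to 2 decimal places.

1.67

The intersection is the polygon with vertices (4.429,7), (5,7), (5,6.429), (3,4.714), (3,5.333).
By the shoelace formula its area is 1.67.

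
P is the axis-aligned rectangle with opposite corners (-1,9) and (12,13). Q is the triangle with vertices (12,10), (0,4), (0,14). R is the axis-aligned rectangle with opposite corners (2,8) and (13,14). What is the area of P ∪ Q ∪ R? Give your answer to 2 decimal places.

97.33

By inclusion–exclusion:
Individual areas: |P| = 52, |Q| = 60, |R| = 66.
|P∩Q| = 33.5.
|P∩R|: x∈[2,12], y∈[9,13] → 10·4 = 40.
|Q∩R| = 32.6667.
|P∩Q∩R| = 25.5.
|P ∪ Q ∪ R| = 178 − 106.1667 + 25.5 = 97.33.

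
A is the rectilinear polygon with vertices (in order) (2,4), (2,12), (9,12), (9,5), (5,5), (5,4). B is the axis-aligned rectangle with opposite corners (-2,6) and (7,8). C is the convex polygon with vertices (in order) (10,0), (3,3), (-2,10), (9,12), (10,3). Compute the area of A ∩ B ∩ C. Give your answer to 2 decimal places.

10.00

The intersection is the polygon with vertices (7,8), (7,6), (2,6), (2,8).
By the shoelace formula its area is 10.00.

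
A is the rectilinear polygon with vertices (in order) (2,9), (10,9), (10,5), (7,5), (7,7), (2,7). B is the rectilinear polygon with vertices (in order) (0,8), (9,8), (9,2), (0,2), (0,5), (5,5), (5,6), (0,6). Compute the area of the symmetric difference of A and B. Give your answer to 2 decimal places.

|A| = 22, |B| = 49, |A∩B| = 11.
|A △ B| = |A| + |B| − 2·|A∩B| = 22 + 49 − 22 = 49.00.

49.00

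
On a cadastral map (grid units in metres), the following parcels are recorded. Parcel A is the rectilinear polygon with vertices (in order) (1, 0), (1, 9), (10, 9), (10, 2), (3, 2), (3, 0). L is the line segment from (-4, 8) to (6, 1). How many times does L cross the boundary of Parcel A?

2

The segment meets the boundary at (4.571,2), (1,4.5).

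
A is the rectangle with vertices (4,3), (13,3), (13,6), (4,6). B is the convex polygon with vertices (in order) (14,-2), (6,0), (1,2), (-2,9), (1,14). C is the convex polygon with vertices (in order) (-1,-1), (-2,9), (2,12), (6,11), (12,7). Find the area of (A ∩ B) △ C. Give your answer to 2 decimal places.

|A ∩ B| = 14.1562.
|(A ∩ B) ∩ C| = 10.117.
|(A ∩ B) △ C| = 14.1562 + 99 − 20.234 = 92.92.

92.92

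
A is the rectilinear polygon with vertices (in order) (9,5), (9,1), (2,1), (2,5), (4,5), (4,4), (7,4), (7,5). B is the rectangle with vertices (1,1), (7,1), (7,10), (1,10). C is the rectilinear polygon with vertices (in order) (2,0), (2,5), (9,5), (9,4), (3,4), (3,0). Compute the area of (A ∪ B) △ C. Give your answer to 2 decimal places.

53.00

|A ∪ B| = 62.
|(A ∪ B) ∩ C| = 10.
|(A ∪ B) △ C| = 62 + 11 − 20 = 53.00.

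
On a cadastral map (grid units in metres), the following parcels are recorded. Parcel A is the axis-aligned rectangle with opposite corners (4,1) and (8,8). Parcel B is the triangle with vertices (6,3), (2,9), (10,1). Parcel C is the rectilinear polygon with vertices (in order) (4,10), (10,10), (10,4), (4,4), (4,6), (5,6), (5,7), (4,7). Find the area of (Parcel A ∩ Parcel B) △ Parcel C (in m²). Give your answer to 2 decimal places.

|Parcel A ∩ Parcel B| = 6.
|(Parcel A ∩ Parcel B) ∩ Parcel C| = 2.6667.
|(Parcel A ∩ Parcel B) △ Parcel C| = 6 + 35 − 5.3333 = 35.67.

35.67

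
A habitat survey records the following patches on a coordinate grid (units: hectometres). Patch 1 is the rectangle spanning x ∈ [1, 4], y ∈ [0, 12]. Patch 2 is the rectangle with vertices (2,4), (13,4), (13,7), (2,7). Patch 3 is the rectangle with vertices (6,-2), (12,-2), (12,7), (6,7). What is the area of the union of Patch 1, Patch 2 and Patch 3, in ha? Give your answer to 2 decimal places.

By inclusion–exclusion:
Individual areas: |Patch 1| = 36, |Patch 2| = 33, |Patch 3| = 54.
|Patch 1∩Patch 2|: x∈[2,4], y∈[4,7] → 2·3 = 6.
|Patch 1∩Patch 3| = 0 (no overlap).
|Patch 2∩Patch 3|: x∈[6,12], y∈[4,7] → 6·3 = 18.
|Patch 1∩Patch 2∩Patch 3| = 0.
|Patch 1 ∪ Patch 2 ∪ Patch 3| = 123 − 24 + 0 = 99.00.

99.00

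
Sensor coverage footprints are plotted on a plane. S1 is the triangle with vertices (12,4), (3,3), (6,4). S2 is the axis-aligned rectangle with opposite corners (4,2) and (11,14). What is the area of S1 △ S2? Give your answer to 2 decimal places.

81.33

|S1| = 3, |S2| = 84, |S1∩S2| = 2.8333.
|S1 △ S2| = |S1| + |S2| − 2·|S1∩S2| = 3 + 84 − 5.6667 = 81.33.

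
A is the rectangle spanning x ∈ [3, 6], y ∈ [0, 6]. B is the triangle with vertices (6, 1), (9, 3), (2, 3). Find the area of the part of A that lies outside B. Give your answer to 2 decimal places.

|A| = 18, |A∩B| = 3.75.
|A ∖ B| = |A| − |A∩B| = 18 − 3.75 = 14.25.

14.25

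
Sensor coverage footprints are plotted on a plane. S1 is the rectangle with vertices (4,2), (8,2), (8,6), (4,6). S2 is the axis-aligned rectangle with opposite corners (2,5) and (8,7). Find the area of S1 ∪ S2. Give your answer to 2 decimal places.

24.00

By inclusion–exclusion:
Individual areas: |S1| = 16, |S2| = 12.
|S1∩S2|: x∈[4,8], y∈[5,6] → 4·1 = 4.
|S1 ∪ S2| = 28 − 4 = 24.00.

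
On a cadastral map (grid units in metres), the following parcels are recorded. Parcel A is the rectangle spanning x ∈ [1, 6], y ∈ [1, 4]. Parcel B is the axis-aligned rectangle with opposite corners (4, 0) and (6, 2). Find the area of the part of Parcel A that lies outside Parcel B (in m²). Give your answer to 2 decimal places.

13.00

|Parcel A∩Parcel B|: x∈[4,6], y∈[1,2] → 2·1 = 2.
|Parcel A| = 15.
|Parcel A ∖ Parcel B| = |Parcel A| − |Parcel A∩Parcel B| = 15 − 2 = 13.00.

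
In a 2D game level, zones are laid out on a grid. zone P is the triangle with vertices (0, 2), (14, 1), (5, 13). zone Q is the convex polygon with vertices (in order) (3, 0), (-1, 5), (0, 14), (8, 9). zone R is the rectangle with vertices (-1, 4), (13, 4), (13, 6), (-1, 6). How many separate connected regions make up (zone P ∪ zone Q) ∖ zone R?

2

(zone P ∪ zone Q) ∖ zone R splits into 2 disjoint pieces (area 33.4109, area 54.9173).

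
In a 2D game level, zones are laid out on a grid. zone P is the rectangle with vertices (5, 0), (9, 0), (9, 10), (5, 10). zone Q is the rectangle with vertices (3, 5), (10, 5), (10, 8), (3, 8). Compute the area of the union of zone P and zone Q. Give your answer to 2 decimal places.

49.00

By inclusion–exclusion:
Individual areas: |zone P| = 40, |zone Q| = 21.
|zone P∩zone Q|: x∈[5,9], y∈[5,8] → 4·3 = 12.
|zone P ∪ zone Q| = 61 − 12 = 49.00.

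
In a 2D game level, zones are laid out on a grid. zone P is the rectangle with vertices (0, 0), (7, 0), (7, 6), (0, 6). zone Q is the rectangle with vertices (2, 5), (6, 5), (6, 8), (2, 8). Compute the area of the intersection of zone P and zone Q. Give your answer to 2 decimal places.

|zone P∩zone Q|: x∈[2,6], y∈[5,6] → 4·1 = 4.

4.00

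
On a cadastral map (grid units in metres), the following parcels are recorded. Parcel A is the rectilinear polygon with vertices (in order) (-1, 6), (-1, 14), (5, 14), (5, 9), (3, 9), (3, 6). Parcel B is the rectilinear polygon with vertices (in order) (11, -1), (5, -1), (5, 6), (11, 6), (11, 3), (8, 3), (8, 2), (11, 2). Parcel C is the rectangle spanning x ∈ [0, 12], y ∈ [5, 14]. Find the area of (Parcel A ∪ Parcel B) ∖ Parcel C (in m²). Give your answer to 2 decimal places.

|Parcel A ∪ Parcel B| = 81.
|(Parcel A ∪ Parcel B) ∩ Parcel C| = 40.
|(Parcel A ∪ Parcel B) ∖ Parcel C| = 81 − 40 = 41.00.

41.00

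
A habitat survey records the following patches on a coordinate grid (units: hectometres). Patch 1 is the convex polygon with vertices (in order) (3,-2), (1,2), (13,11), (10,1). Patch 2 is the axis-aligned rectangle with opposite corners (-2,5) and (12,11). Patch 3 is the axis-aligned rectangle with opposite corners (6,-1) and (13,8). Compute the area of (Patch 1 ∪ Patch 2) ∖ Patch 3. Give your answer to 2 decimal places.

90.35

|Patch 1 ∪ Patch 2| = 130.1917.
|(Patch 1 ∪ Patch 2) ∩ Patch 3| = 39.8452.
|(Patch 1 ∪ Patch 2) ∖ Patch 3| = 130.1917 − 39.8452 = 90.35.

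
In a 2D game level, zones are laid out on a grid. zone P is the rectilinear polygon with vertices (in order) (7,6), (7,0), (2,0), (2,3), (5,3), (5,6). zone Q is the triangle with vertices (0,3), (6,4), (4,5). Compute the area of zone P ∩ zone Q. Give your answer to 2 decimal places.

0.33

The intersection is the polygon with vertices (5,4.5), (6,4), (5,3.833).
By the shoelace formula its area is 0.33.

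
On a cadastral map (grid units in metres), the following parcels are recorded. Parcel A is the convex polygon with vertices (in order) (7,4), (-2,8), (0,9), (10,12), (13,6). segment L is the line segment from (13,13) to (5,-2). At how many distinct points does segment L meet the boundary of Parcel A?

The segment meets the boundary at (8.459,4.486), (11.194,9.613).

2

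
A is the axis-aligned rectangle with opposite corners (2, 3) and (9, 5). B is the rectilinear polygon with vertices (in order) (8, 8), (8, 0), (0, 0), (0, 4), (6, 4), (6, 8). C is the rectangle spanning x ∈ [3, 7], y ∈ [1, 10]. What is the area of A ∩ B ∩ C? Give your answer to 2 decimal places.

5.00

The intersection is the polygon with vertices (3,3), (3,4), (6,4), (6,5), (7,5), (7,3).
By the shoelace formula its area is 5.00.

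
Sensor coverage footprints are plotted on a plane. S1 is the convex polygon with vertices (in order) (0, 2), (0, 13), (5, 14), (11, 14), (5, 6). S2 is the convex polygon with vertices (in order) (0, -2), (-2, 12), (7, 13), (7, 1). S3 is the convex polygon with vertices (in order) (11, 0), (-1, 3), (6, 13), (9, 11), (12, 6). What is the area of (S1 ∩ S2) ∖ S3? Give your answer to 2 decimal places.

|S1 ∩ S2| = 53.6111.
|(S1 ∩ S2) ∩ S3| = 30.0052.
|(S1 ∩ S2) ∖ S3| = 53.6111 − 30.0052 = 23.61.

23.61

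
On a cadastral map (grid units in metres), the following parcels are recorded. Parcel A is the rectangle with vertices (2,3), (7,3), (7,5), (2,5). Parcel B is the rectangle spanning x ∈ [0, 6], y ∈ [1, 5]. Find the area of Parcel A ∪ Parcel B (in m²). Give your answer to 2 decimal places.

By inclusion–exclusion:
Individual areas: |Parcel A| = 10, |Parcel B| = 24.
|Parcel A∩Parcel B|: x∈[2,6], y∈[3,5] → 4·2 = 8.
|Parcel A ∪ Parcel B| = 34 − 8 = 26.00.

26.00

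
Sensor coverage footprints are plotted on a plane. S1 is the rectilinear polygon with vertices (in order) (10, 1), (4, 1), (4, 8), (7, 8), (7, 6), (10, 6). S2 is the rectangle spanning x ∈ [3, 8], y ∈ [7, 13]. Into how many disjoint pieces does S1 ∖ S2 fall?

S1 ∖ S2 is a single connected region.

1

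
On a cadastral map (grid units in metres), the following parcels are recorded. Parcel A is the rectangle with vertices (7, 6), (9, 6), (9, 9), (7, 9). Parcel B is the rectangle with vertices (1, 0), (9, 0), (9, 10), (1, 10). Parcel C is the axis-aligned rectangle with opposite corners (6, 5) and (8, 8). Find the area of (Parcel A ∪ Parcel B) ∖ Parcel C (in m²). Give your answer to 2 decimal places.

74.00

|Parcel A ∪ Parcel B| = 80.
|(Parcel A ∪ Parcel B) ∩ Parcel C| = 6.
|(Parcel A ∪ Parcel B) ∖ Parcel C| = 80 − 6 = 74.00.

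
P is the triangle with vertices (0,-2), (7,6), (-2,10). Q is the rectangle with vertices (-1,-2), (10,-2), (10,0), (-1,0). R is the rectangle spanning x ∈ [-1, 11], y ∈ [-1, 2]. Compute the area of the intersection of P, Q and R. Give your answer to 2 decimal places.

The intersection is the polygon with vertices (-0.333,0), (1.75,0), (0.875,-1), (-0.167,-1).
By the shoelace formula its area is 1.56.

1.56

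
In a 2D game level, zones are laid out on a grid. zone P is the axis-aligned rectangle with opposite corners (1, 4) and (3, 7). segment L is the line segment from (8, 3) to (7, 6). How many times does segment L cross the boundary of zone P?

The segment lies entirely outside zone P and never meets its boundary.

0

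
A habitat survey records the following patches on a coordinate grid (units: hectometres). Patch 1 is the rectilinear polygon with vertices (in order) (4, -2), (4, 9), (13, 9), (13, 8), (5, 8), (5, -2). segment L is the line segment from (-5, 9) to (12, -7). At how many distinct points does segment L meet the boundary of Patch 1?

The segment meets the boundary at (5,-0.412), (4,0.529).

2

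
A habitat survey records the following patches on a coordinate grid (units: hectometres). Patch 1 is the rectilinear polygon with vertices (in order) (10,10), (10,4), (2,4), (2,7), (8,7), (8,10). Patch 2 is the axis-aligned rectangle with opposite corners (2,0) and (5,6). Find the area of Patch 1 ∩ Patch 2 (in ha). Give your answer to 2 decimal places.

6.00

The intersection is the polygon with vertices (2,4), (2,6), (5,6), (5,4).
By the shoelace formula its area is 6.00.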